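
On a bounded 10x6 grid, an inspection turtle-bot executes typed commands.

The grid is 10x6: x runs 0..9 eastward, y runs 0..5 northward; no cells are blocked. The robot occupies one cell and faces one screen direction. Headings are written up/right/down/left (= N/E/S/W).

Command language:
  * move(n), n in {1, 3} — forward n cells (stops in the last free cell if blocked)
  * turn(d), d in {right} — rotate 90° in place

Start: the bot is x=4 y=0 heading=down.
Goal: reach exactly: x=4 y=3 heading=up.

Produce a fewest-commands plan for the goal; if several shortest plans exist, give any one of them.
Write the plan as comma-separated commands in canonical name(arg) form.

initial: x=4 y=0 heading=down
t=1 turn(right) ⇒ x=4 y=0 heading=left
t=2 turn(right) ⇒ x=4 y=0 heading=up
t=3 move(3) ⇒ x=4 y=3 heading=up
shorter routes all fall short; 3 is best.

turn(right), turn(right), move(3)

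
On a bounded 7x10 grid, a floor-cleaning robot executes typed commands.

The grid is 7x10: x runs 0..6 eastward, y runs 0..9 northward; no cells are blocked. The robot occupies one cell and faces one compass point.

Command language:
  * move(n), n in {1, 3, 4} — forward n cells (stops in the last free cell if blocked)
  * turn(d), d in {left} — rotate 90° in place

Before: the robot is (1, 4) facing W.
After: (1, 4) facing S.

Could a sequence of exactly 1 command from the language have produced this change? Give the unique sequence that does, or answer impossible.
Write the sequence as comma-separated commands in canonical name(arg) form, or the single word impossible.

turn(left)

key: (1,4) unchanged — the single command moves nothing
initial: (1, 4) facing W
t=1 turn(left) ⇒ (1, 4) facing S
uniquely the one of 4 1-step routes that fits.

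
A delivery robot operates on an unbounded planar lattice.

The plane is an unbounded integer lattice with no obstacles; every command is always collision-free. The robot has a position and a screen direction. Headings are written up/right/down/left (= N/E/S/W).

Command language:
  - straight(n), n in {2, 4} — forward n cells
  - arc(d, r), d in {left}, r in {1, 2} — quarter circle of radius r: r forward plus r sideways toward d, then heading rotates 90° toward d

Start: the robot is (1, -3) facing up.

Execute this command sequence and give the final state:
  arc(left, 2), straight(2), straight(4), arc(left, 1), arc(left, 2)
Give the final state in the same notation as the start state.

(-6, -4) facing right

begin: (1, -3) facing up
t=1 arc(left, 2) ⇒ (-1, -1) facing left
t=2 straight(2) ⇒ (-3, -1) facing left
t=3 straight(4) ⇒ (-7, -1) facing left
t=4 arc(left, 1) ⇒ (-8, -2) facing down
t=5 arc(left, 2) ⇒ (-6, -4) facing right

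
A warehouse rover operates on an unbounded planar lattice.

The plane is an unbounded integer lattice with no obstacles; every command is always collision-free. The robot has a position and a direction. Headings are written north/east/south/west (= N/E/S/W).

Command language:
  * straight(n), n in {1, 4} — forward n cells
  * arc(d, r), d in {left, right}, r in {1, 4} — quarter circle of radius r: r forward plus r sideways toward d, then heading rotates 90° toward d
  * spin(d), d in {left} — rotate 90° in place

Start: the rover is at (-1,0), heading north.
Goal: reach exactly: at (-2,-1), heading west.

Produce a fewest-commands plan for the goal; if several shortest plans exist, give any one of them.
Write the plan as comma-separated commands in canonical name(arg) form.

spin(left), spin(left), arc(right, 1)

t0: at (-1,0), heading north
[1] after spin(left): at (-1,0), heading west
[2] after spin(left): at (-1,0), heading south
[3] after arc(right, 1): at (-2,-1), heading west
no 2-step plan works, so 3 is optimal.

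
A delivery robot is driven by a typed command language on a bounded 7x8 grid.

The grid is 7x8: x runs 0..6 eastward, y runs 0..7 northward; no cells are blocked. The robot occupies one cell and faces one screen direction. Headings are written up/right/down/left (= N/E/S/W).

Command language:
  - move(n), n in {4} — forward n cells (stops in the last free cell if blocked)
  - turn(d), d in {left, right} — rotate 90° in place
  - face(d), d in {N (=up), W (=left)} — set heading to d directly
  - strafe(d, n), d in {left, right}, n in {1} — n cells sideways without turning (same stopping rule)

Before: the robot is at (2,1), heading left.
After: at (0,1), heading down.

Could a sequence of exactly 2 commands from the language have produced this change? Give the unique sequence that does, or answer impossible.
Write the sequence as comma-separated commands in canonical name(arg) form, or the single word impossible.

key: move(4) runs into the grid edge before its full distance
from: at (2,1), heading left
[1] after move(4): at (0,1), heading left
[2] after turn(left): at (0,1), heading down
uniquely the one of 49 2-step routes that fits.

move(4), turn(left)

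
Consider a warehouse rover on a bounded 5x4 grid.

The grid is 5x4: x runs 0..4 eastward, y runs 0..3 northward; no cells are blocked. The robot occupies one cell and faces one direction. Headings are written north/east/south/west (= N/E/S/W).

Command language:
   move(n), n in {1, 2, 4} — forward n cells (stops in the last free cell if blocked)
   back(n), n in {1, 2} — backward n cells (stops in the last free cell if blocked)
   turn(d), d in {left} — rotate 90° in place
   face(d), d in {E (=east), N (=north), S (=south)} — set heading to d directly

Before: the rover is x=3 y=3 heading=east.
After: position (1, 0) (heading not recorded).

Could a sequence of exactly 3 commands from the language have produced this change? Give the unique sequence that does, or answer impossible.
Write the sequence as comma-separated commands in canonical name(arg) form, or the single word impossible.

back(2), face(S), move(4)

key: move(4) runs into the grid edge before its full distance
start: x=3 y=3 heading=east
[1] after back(2): x=1 y=3 heading=east
[2] after face(S): x=1 y=3 heading=south
[3] after move(4): x=1 y=0 heading=south
no other 3-command option fits: unique.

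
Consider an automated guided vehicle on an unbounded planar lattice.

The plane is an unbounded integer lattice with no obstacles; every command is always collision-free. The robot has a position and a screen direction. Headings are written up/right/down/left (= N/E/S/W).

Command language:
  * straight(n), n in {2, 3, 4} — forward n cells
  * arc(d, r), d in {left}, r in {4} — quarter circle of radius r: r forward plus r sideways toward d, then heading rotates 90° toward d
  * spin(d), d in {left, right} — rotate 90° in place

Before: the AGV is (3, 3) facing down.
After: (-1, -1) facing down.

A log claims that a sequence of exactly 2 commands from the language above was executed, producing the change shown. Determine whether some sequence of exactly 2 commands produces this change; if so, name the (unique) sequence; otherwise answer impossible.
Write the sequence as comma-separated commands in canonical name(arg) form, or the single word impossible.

key: running arc(left, 4) before spin(right) would end elsewhere — order is forced
begin: (3, 3) facing down
step 1 (spin(right)): (3, 3) facing left
step 2 (arc(left, 4)): (-1, -1) facing down
all 36 alternatives checked — unique.

spin(right), arc(left, 4)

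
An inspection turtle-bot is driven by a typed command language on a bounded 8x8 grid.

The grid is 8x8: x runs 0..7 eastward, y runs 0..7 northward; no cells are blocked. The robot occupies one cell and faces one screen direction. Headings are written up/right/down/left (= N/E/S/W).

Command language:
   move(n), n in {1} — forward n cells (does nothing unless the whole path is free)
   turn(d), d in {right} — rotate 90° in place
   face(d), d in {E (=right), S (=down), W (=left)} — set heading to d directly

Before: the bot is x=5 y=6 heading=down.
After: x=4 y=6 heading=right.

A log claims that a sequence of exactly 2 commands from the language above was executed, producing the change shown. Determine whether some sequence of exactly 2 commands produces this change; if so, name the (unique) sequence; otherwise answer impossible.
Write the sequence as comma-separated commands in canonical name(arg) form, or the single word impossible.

impossible

checked all 2-command options: none fits.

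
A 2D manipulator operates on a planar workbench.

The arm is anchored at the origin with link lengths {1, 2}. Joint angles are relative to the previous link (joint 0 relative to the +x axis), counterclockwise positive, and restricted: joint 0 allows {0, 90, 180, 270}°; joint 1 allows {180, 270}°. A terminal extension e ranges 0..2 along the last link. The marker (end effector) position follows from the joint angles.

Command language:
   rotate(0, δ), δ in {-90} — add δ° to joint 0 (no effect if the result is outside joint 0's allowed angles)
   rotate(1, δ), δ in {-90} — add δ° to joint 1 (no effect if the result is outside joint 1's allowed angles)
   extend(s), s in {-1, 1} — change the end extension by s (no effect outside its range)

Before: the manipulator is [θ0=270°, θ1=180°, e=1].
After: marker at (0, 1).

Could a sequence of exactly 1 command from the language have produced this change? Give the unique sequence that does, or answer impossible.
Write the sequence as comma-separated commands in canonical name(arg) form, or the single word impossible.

extend(-1)

from: [θ0=270°, θ1=180°, e=1]
1. extend(-1) → [θ0=270°, θ1=180°, e=0]
uniquely the one of 4 1-step routes that fits.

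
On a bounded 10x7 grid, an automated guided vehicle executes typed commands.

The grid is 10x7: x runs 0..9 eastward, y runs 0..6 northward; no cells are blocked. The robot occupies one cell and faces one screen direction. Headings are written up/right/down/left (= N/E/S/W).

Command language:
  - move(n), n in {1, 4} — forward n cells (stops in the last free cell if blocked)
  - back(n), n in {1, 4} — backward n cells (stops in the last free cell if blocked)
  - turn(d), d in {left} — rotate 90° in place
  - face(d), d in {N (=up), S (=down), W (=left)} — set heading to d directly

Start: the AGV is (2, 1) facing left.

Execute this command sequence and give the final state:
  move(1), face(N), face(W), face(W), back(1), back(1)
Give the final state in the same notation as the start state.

(3, 1) facing left

from: (2, 1) facing left
step 1 (move(1)): (1, 1) facing left
step 2 (face(N)): (1, 1) facing up
step 3 (face(W)): (1, 1) facing left
step 4 (face(W)): (1, 1) facing left
step 5 (back(1)): (2, 1) facing left
step 6 (back(1)): (3, 1) facing left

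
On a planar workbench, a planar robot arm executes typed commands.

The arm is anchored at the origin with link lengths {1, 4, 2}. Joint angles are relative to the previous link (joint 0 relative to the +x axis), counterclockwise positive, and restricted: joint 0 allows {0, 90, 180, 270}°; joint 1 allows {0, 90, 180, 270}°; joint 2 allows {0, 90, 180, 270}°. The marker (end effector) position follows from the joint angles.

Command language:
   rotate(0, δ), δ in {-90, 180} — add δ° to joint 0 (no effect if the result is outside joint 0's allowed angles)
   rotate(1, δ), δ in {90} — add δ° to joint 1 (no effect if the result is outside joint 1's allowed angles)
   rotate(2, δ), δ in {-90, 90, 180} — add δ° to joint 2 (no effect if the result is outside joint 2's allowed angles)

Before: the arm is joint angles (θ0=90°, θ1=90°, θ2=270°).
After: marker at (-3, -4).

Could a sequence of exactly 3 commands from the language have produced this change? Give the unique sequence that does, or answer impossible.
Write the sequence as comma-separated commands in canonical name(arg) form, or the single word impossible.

initial: joint angles (θ0=90°, θ1=90°, θ2=270°)
[1] after rotate(0, -90): joint angles (θ0=0°, θ1=90°, θ2=270°)
[2] after rotate(0, -90): joint angles (θ0=270°, θ1=90°, θ2=270°)
[3] after rotate(0, -90): joint angles (θ0=180°, θ1=90°, θ2=270°)
no other 3-command option fits: unique.

rotate(0, -90), rotate(0, -90), rotate(0, -90)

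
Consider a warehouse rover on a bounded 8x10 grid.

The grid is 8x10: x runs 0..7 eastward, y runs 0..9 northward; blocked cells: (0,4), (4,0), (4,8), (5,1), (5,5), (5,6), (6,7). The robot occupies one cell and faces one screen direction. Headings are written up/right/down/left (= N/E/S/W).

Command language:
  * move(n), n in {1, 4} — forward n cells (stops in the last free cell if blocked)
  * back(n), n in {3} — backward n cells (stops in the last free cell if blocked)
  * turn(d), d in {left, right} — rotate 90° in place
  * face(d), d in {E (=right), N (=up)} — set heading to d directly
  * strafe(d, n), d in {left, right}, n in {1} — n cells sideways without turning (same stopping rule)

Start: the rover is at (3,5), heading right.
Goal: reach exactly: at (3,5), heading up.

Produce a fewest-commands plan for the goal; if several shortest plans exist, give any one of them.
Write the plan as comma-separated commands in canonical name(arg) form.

start: at (3,5), heading right
[1] after face(N): at (3,5), heading up
minimal: 1 command(s), checked below 1.

face(N)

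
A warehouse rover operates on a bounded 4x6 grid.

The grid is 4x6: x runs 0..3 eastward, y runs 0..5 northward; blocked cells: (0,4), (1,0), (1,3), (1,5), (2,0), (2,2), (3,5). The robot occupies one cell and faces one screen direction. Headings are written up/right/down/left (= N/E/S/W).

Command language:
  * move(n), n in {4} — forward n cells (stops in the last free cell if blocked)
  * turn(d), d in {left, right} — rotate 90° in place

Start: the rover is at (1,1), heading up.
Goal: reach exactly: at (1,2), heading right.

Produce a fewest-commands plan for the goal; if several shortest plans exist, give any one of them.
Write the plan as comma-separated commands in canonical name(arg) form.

initial: at (1,1), heading up
1. move(4) → at (1,2), heading up
2. turn(right) → at (1,2), heading right
no 1-step plan works, so 2 is optimal.

move(4), turn(right)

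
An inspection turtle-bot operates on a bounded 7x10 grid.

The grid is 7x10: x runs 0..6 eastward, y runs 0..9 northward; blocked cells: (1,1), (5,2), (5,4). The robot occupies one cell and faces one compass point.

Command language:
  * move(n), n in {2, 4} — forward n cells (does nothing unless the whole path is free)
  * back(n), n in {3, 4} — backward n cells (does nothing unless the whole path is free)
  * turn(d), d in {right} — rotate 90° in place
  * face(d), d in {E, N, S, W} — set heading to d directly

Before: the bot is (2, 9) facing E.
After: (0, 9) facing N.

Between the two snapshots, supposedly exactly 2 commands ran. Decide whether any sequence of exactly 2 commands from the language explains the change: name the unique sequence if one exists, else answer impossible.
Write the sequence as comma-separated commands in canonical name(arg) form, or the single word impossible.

checked all 2-command options: none fits.

impossible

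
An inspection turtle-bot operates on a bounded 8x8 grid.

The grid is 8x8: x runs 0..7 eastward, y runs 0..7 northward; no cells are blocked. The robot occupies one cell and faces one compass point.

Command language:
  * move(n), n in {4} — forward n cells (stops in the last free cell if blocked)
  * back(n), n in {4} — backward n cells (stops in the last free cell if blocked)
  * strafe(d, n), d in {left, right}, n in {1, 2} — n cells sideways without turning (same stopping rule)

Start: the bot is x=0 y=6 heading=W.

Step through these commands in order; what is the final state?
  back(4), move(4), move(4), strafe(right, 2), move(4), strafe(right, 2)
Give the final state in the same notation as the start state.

x=0 y=7 heading=W

begin: x=0 y=6 heading=W
t=1 back(4) ⇒ x=4 y=6 heading=W
t=2 move(4) ⇒ x=0 y=6 heading=W
t=3 move(4) ⇒ x=0 y=6 heading=W
t=4 strafe(right, 2) ⇒ x=0 y=7 heading=W
t=5 move(4) ⇒ x=0 y=7 heading=W
t=6 strafe(right, 2) ⇒ x=0 y=7 heading=W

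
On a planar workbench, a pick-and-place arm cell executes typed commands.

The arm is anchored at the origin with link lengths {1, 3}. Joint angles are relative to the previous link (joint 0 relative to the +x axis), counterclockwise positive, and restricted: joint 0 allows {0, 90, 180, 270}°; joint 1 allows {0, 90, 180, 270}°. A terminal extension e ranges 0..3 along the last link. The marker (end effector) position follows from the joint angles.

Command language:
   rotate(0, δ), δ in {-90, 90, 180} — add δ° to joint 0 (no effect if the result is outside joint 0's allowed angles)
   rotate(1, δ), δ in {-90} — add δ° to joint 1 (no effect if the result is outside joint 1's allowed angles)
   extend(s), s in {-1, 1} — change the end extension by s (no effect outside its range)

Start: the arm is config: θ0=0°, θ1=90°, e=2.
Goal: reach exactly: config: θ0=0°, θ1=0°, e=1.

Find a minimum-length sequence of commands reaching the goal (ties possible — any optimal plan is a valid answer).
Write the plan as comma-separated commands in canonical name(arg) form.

from: config: θ0=0°, θ1=90°, e=2
[1] after extend(-1): config: θ0=0°, θ1=90°, e=1
[2] after rotate(1, -90): config: θ0=0°, θ1=0°, e=1
nothing shorter than 2 reaches the goal.

extend(-1), rotate(1, -90)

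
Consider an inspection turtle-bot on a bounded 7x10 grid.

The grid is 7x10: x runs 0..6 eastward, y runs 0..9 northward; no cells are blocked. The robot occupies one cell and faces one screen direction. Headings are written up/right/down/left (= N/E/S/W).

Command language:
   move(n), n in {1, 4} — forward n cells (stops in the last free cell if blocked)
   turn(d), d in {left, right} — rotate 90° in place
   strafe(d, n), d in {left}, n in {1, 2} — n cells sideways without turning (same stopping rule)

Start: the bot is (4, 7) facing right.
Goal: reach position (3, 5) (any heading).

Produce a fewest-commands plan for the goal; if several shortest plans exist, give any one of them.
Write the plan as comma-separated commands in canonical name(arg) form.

start: (4, 7) facing right
t=1 turn(left) ⇒ (4, 7) facing up
t=2 strafe(left, 1) ⇒ (3, 7) facing up
t=3 turn(left) ⇒ (3, 7) facing left
t=4 strafe(left, 2) ⇒ (3, 5) facing left
no 3-step plan works, so 4 is optimal.

turn(left), strafe(left, 1), turn(left), strafe(left, 2)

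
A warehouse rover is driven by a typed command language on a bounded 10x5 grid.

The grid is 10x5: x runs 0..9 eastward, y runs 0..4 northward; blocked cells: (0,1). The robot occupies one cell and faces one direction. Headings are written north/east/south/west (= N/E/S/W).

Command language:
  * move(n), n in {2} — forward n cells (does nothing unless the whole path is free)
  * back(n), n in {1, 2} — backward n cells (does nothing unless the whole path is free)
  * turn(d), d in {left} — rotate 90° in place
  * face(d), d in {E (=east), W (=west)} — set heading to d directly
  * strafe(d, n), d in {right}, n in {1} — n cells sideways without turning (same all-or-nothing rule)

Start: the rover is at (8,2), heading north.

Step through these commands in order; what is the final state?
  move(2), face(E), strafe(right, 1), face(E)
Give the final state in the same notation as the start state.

start: at (8,2), heading north
step 1 (move(2)): at (8,4), heading north
step 2 (face(E)): at (8,4), heading east
step 3 (strafe(right, 1)): at (8,3), heading east
step 4 (face(E)): at (8,3), heading east

at (8,3), heading east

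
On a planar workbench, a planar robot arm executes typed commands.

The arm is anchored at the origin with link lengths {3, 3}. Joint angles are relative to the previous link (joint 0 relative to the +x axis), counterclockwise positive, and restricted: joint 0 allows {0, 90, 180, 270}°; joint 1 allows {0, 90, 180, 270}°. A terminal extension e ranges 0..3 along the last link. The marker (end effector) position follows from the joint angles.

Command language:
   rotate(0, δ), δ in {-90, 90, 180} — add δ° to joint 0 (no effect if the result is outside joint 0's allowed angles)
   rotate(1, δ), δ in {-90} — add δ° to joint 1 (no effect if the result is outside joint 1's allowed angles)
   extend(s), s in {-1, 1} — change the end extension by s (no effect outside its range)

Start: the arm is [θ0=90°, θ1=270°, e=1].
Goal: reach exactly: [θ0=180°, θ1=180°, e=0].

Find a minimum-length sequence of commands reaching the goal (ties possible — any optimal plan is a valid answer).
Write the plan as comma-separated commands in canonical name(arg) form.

begin: [θ0=90°, θ1=270°, e=1]
1. rotate(0, 90) → [θ0=180°, θ1=270°, e=1]
2. rotate(1, -90) → [θ0=180°, θ1=180°, e=1]
3. extend(-1) → [θ0=180°, θ1=180°, e=0]
no 2-step plan works, so 3 is optimal.

rotate(0, 90), rotate(1, -90), extend(-1)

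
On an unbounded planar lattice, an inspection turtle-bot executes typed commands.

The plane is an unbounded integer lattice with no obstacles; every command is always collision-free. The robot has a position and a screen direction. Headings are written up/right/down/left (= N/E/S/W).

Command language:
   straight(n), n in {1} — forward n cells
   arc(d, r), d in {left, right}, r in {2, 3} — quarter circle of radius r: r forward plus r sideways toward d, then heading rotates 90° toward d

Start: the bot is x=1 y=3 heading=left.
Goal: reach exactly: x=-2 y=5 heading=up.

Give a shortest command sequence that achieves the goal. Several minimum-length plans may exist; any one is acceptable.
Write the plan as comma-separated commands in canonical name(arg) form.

from: x=1 y=3 heading=left
step 1 (straight(1)): x=0 y=3 heading=left
step 2 (arc(right, 2)): x=-2 y=5 heading=up
minimal: 2 command(s), checked below 2.

straight(1), arc(right, 2)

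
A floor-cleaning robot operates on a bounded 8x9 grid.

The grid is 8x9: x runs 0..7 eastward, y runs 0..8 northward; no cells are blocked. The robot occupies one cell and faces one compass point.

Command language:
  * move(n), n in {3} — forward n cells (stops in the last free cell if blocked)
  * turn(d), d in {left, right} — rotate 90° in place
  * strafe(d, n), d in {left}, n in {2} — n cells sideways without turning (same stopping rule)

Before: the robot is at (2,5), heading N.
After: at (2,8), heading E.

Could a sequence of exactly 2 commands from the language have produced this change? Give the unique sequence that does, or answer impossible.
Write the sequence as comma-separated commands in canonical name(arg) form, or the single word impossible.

key: cell and facing (now E) both changed — the 2 commands mix motion and turning
start: at (2,5), heading N
step 1 (move(3)): at (2,8), heading N
step 2 (turn(right)): at (2,8), heading E
all 16 alternatives checked — unique.

move(3), turn(right)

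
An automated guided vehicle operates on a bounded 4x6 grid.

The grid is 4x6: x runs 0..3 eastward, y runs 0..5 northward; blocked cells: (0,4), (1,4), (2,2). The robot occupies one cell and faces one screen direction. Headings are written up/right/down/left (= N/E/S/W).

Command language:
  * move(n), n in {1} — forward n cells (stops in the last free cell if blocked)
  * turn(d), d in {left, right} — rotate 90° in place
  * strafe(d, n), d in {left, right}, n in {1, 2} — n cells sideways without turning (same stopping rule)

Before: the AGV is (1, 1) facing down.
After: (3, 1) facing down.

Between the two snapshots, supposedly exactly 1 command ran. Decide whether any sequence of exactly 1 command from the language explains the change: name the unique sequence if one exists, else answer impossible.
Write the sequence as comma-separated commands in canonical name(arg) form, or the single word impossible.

key: heading stays S — the single command does not turn
from: (1, 1) facing down
[1] after strafe(left, 2): (3, 1) facing down
all 7 alternatives checked — unique.

strafe(left, 2)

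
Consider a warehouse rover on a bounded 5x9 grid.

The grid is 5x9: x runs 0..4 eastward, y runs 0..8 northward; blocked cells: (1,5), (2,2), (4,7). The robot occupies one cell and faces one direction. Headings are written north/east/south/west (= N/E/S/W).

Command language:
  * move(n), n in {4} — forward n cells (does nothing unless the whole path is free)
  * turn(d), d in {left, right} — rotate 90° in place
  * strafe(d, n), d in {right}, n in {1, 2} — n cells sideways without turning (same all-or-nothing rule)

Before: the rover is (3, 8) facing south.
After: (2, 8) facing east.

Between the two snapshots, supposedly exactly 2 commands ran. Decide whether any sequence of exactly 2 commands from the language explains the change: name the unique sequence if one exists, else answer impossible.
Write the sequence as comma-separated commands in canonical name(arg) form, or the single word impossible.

strafe(right, 1), turn(left)

key: cell and facing (now E) both changed — the 2 commands mix motion and turning
t0: (3, 8) facing south
[1] after strafe(right, 1): (2, 8) facing south
[2] after turn(left): (2, 8) facing east
uniquely the one of 25 2-step routes that fits.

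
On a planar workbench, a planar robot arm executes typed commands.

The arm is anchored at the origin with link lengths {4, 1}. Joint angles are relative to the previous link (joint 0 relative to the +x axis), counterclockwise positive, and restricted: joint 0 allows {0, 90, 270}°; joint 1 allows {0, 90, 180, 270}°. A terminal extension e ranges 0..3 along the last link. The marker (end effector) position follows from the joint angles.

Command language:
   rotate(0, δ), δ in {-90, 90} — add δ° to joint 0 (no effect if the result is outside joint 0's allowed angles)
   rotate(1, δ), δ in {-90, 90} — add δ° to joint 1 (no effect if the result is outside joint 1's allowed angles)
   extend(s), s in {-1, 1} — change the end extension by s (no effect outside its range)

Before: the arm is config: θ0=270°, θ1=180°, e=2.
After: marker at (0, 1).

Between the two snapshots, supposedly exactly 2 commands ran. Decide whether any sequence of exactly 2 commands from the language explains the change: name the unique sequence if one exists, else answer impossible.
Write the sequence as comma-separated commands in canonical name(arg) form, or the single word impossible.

rotate(0, 90), rotate(0, 90)

begin: config: θ0=270°, θ1=180°, e=2
1. rotate(0, 90) → config: θ0=0°, θ1=180°, e=2
2. rotate(0, 90) → config: θ0=90°, θ1=180°, e=2
no other 2-command option fits: unique.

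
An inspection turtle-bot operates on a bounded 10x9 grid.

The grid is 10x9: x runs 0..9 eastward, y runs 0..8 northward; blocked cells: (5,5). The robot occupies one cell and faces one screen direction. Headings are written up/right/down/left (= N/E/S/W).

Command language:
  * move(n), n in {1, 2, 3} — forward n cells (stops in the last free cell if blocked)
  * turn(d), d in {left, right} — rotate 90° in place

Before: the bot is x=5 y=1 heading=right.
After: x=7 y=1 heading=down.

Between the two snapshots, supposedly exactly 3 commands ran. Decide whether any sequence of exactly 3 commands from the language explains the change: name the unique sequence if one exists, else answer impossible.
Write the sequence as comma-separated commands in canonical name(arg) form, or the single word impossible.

move(1), move(1), turn(right)

key: order matters: swapping move(1) and turn(right) lands elsewhere
t0: x=5 y=1 heading=right
step 1 (move(1)): x=6 y=1 heading=right
step 2 (move(1)): x=7 y=1 heading=right
step 3 (turn(right)): x=7 y=1 heading=down
all 125 alternatives checked — unique.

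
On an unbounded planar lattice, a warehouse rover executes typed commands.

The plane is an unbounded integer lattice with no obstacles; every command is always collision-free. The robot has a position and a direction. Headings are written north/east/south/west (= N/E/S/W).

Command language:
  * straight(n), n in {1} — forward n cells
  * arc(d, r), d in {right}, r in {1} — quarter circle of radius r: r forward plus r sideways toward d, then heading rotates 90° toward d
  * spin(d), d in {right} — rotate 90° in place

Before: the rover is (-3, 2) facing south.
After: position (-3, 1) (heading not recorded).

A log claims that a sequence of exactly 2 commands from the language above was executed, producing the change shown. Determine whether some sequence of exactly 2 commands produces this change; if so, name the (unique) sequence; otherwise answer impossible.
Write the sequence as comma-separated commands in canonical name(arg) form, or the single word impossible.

straight(1), spin(right)

key: order matters: swapping straight(1) and spin(right) lands elsewhere
start: (-3, 2) facing south
step 1 (straight(1)): (-3, 1) facing south
step 2 (spin(right)): (-3, 1) facing west
uniquely the one of 9 2-step routes that fits.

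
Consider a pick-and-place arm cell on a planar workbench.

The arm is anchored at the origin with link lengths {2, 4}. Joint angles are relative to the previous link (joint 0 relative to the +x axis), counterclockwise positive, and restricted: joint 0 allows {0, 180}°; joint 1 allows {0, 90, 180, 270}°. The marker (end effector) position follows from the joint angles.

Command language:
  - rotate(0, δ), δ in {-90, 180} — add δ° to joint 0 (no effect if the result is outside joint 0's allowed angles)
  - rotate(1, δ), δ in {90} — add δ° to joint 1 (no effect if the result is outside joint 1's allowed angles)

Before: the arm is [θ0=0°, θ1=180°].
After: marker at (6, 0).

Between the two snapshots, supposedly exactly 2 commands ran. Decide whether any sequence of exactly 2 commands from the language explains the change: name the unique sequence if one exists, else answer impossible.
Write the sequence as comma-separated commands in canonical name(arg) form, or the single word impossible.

rotate(1, 90), rotate(1, 90)

start: [θ0=0°, θ1=180°]
t=1 rotate(1, 90) ⇒ [θ0=0°, θ1=270°]
t=2 rotate(1, 90) ⇒ [θ0=0°, θ1=0°]
uniquely the one of 9 2-step routes that fits.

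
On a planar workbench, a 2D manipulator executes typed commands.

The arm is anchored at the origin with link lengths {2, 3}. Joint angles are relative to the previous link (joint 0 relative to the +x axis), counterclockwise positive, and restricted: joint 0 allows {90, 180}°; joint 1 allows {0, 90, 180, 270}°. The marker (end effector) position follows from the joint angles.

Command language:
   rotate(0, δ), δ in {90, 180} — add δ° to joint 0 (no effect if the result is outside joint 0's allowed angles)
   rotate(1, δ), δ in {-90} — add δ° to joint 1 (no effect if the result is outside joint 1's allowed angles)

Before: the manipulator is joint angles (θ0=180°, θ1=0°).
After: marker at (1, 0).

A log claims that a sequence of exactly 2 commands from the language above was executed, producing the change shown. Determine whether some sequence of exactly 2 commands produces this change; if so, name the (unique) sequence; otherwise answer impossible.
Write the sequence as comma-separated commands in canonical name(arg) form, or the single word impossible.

start: joint angles (θ0=180°, θ1=0°)
1. rotate(1, -90) → joint angles (θ0=180°, θ1=270°)
2. rotate(1, -90) → joint angles (θ0=180°, θ1=180°)
uniquely the one of 9 2-step routes that fits.

rotate(1, -90), rotate(1, -90)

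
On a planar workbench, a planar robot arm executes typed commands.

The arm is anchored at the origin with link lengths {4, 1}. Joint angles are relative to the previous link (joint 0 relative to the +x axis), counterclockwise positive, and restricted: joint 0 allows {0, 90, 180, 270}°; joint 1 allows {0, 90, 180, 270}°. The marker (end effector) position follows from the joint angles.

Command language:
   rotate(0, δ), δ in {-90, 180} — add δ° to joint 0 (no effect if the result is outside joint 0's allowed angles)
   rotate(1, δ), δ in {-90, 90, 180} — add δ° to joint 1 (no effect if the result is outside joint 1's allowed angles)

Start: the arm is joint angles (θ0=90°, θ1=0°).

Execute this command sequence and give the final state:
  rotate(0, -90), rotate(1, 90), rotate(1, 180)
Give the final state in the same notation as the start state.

joint angles (θ0=0°, θ1=270°)

begin: joint angles (θ0=90°, θ1=0°)
t=1 rotate(0, -90) ⇒ joint angles (θ0=0°, θ1=0°)
t=2 rotate(1, 90) ⇒ joint angles (θ0=0°, θ1=90°)
t=3 rotate(1, 180) ⇒ joint angles (θ0=0°, θ1=270°)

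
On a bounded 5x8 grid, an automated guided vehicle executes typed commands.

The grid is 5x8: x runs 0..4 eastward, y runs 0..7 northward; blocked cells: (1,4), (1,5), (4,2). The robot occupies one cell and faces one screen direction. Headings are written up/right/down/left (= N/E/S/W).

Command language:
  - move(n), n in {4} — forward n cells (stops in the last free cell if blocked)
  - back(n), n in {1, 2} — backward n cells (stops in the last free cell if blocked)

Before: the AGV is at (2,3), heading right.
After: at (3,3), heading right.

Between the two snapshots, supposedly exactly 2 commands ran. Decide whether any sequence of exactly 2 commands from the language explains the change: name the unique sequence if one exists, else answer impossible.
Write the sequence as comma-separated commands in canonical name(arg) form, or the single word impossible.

key: move(4) runs into the grid edge before its full distance
t0: at (2,3), heading right
1. move(4) → at (4,3), heading right
2. back(1) → at (3,3), heading right
all 9 alternatives checked — unique.

move(4), back(1)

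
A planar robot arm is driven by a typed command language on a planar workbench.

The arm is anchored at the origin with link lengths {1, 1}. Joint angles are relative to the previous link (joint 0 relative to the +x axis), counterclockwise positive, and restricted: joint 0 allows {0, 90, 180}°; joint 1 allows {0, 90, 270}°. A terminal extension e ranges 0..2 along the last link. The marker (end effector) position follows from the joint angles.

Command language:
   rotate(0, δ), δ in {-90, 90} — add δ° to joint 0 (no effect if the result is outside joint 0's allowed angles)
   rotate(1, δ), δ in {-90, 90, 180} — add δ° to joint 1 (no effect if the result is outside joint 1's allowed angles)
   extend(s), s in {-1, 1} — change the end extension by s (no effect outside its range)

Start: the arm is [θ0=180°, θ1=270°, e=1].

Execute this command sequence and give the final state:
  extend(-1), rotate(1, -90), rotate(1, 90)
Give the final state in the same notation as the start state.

t0: [θ0=180°, θ1=270°, e=1]
1. extend(-1) → [θ0=180°, θ1=270°, e=0]
2. rotate(1, -90) → [θ0=180°, θ1=270°, e=0]
3. rotate(1, 90) → [θ0=180°, θ1=0°, e=0]

[θ0=180°, θ1=0°, e=0]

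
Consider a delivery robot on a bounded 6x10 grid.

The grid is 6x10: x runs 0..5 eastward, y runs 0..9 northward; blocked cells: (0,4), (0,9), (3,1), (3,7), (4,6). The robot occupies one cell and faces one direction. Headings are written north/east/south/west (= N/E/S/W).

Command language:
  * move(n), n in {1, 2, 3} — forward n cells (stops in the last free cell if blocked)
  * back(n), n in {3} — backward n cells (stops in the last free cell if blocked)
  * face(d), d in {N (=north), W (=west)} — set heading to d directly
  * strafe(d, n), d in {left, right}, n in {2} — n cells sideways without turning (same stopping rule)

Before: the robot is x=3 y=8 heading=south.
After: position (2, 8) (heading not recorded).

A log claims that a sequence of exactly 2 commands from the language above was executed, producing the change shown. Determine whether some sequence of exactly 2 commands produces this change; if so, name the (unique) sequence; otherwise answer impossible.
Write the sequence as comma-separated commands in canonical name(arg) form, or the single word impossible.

key: running move(1) before face(W) would end elsewhere — order is forced
begin: x=3 y=8 heading=south
t=1 face(W) ⇒ x=3 y=8 heading=west
t=2 move(1) ⇒ x=2 y=8 heading=west
uniquely the one of 64 2-step routes that fits.

face(W), move(1)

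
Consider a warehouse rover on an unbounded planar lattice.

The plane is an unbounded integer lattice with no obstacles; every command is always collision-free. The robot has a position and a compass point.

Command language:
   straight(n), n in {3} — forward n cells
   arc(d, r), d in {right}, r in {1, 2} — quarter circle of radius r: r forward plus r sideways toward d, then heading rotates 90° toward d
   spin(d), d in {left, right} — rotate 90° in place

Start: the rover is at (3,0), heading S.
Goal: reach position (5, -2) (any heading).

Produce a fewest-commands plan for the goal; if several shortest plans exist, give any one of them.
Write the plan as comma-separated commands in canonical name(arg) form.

start: at (3,0), heading S
t=1 spin(left) ⇒ at (3,0), heading E
t=2 arc(right, 2) ⇒ at (5,-2), heading S
minimal: 2 command(s), checked below 2.

spin(left), arc(right, 2)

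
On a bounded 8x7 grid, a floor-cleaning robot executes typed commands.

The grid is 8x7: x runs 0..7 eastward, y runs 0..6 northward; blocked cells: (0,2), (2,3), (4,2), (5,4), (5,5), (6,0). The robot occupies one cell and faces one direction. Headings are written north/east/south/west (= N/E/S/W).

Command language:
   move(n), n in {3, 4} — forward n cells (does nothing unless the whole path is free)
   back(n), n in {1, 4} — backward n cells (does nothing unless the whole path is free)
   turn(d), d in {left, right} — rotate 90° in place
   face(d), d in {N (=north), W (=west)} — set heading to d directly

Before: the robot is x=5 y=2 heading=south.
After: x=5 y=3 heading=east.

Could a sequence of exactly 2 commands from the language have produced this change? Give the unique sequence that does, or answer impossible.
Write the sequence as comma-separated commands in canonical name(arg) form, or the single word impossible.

key: position moved to (5,3) AND the heading swung to E — translation plus rotation needed
t0: x=5 y=2 heading=south
t=1 back(1) ⇒ x=5 y=3 heading=south
t=2 turn(left) ⇒ x=5 y=3 heading=east
all 64 alternatives checked — unique.

back(1), turn(left)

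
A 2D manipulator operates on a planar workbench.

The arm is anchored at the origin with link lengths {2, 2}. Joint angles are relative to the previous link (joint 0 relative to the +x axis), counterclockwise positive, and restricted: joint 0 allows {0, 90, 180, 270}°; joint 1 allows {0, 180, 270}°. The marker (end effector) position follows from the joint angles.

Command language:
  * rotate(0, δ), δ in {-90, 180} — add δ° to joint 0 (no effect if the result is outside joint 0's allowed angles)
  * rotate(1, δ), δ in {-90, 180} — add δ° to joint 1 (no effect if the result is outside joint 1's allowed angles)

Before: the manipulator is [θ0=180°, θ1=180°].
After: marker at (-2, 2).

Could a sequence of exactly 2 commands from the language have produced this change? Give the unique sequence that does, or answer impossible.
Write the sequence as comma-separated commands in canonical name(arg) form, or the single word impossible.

rotate(1, 180), rotate(1, -90)

key: running rotate(1, -90) before rotate(1, 180) would end elsewhere — order is forced
start: [θ0=180°, θ1=180°]
[1] after rotate(1, 180): [θ0=180°, θ1=0°]
[2] after rotate(1, -90): [θ0=180°, θ1=270°]
no other 2-command option fits: unique.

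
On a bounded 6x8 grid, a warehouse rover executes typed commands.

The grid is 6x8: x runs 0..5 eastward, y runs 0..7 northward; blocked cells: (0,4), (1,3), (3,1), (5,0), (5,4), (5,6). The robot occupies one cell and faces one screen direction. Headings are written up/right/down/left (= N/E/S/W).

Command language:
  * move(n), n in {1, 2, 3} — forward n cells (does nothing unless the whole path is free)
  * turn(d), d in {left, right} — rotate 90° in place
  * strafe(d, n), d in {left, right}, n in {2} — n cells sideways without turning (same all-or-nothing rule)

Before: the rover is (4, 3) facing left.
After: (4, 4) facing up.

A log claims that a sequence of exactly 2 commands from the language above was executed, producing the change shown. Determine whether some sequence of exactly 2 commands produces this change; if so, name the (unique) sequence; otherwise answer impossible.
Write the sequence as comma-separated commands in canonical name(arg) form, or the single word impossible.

key: order matters: swapping turn(right) and move(1) lands elsewhere
t0: (4, 3) facing left
[1] after turn(right): (4, 3) facing up
[2] after move(1): (4, 4) facing up
all 49 alternatives checked — unique.

turn(right), move(1)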